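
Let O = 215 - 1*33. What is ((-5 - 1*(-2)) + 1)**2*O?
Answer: 728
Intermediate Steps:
O = 182 (O = 215 - 33 = 182)
((-5 - 1*(-2)) + 1)**2*O = ((-5 - 1*(-2)) + 1)**2*182 = ((-5 + 2) + 1)**2*182 = (-3 + 1)**2*182 = (-2)**2*182 = 4*182 = 728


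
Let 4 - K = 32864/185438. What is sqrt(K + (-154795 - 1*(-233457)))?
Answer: sqrt(676275364831418)/92719 ≈ 280.47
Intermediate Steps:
K = 354444/92719 (K = 4 - 32864/185438 = 4 - 1*16432/92719 = 4 - 16432/92719 = 354444/92719 ≈ 3.8228)
sqrt(K + (-154795 - 1*(-233457))) = sqrt(354444/92719 + (-154795 - 1*(-233457))) = sqrt(354444/92719 + (-154795 + 233457)) = sqrt(354444/92719 + 78662) = sqrt(7293816422/92719) = sqrt(676275364831418)/92719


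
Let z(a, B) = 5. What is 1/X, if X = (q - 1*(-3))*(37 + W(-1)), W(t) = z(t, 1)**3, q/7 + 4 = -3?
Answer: -1/7452 ≈ -0.00013419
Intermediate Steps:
q = -49 (q = -28 + 7*(-3) = -28 - 21 = -49)
W(t) = 125 (W(t) = 5**3 = 125)
X = -7452 (X = (-49 - 1*(-3))*(37 + 125) = (-49 + 3)*162 = -46*162 = -7452)
1/X = 1/(-7452) = -1/7452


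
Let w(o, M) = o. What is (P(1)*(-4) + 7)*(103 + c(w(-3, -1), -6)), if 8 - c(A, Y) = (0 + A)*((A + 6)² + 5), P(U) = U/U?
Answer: 459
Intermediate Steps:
P(U) = 1
c(A, Y) = 8 - A*(5 + (6 + A)²) (c(A, Y) = 8 - (0 + A)*((A + 6)² + 5) = 8 - A*((6 + A)² + 5) = 8 - A*(5 + (6 + A)²))
(P(1)*(-4) + 7)*(103 + c(w(-3, -1), -6)) = (1*(-4) + 7)*(103 + (8 - 5*(-3) - 1*(-3)*(6 - 3)²)) = (-4 + 7)*(103 + (8 + 15 - 1*(-3)*3²)) = 3*(103 + (8 + 15 - 1*(-3)*9)) = 3*(103 + (8 + 15 + 27)) = 3*(103 + 50) = 3*153 = 459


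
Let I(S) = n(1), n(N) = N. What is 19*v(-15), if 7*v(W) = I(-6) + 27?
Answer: 76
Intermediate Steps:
I(S) = 1
v(W) = 4 (v(W) = (1 + 27)/7 = (1/7)*28 = 4)
19*v(-15) = 19*4 = 76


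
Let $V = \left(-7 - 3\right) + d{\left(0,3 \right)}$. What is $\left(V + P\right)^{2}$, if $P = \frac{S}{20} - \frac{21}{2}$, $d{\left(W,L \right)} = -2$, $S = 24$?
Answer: $\frac{45369}{100} \approx 453.69$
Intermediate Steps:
$V = -12$ ($V = \left(-7 - 3\right) - 2 = -10 - 2 = -12$)
$P = - \frac{93}{10}$ ($P = \frac{24}{20} - \frac{21}{2} = 24 \cdot \frac{1}{20} - \frac{21}{2} = \frac{6}{5} - \frac{21}{2} = - \frac{93}{10} \approx -9.3$)
$\left(V + P\right)^{2} = \left(-12 - \frac{93}{10}\right)^{2} = \left(- \frac{213}{10}\right)^{2} = \frac{45369}{100}$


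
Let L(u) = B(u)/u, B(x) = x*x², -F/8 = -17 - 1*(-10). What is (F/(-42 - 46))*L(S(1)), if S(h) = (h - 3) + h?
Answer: -7/11 ≈ -0.63636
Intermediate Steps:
S(h) = -3 + 2*h (S(h) = (-3 + h) + h = -3 + 2*h)
F = 56 (F = -8*(-17 - 1*(-10)) = -8*(-17 + 10) = -8*(-7) = 56)
B(x) = x³
L(u) = u² (L(u) = u³/u = u²)
(F/(-42 - 46))*L(S(1)) = (56/(-42 - 46))*(-3 + 2*1)² = (56/(-88))*(-3 + 2)² = (56*(-1/88))*(-1)² = -7/11*1 = -7/11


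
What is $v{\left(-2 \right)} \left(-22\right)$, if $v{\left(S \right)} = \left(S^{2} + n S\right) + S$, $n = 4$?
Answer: $132$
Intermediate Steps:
$v{\left(S \right)} = S^{2} + 5 S$ ($v{\left(S \right)} = \left(S^{2} + 4 S\right) + S = S^{2} + 5 S$)
$v{\left(-2 \right)} \left(-22\right) = - 2 \left(5 - 2\right) \left(-22\right) = \left(-2\right) 3 \left(-22\right) = \left(-6\right) \left(-22\right) = 132$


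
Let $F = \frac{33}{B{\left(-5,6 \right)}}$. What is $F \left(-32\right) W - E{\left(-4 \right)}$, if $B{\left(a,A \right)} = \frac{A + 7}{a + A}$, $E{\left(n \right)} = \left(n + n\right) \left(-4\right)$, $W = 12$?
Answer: $- \frac{13088}{13} \approx -1006.8$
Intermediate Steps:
$E{\left(n \right)} = - 8 n$ ($E{\left(n \right)} = 2 n \left(-4\right) = - 8 n$)
$B{\left(a,A \right)} = \frac{7 + A}{A + a}$
$F = \frac{33}{13}$ ($F = \frac{33}{\frac{1}{6 - 5} \left(7 + 6\right)} = \frac{33}{1^{-1} \cdot 13} = \frac{33}{1 \cdot 13} = \frac{33}{13} \approx 2.5385$)
$F \left(-32\right) W - E{\left(-4 \right)} = \frac{33}{13} \left(-32\right) 12 - \left(-8\right) \left(-4\right) = \left(- \frac{1056}{13}\right) 12 - 32 = - \frac{12672}{13} - 32 = - \frac{13088}{13}$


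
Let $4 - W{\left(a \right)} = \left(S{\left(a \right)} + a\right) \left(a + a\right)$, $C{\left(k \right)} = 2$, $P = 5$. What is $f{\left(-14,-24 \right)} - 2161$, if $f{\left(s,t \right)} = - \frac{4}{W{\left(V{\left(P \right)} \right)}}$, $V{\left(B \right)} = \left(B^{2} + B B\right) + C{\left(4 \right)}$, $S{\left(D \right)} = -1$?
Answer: $- \frac{2863324}{1325} \approx -2161.0$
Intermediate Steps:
$V{\left(B \right)} = 2 + 2 B^{2}$ ($V{\left(B \right)} = \left(B^{2} + B B\right) + 2 = \left(B^{2} + B^{2}\right) + 2 = 2 B^{2} + 2 = 2 + 2 B^{2}$)
$W{\left(a \right)} = 4 - 2 a \left(-1 + a\right)$ ($W{\left(a \right)} = 4 - \left(-1 + a\right) \left(a + a\right) = 4 - \left(-1 + a\right) 2 a = 4 - 2 a \left(-1 + a\right)$)
$f{\left(s,t \right)} = \frac{1}{1325}$ ($f{\left(s,t \right)} = - \frac{4}{4 - 2 \left(2 + 2 \cdot 5^{2}\right)^{2} + 2 \left(2 + 2 \cdot 5^{2}\right)} = - \frac{4}{4 - 2 \left(2 + 2 \cdot 25\right)^{2} + 2 \left(2 + 2 \cdot 25\right)} = - \frac{4}{4 - 2 \left(2 + 50\right)^{2} + 2 \left(2 + 50\right)} = - \frac{4}{4 - 2 \cdot 52^{2} + 2 \cdot 52} = - \frac{4}{4 - 5408 + 104} = - \frac{4}{-5300} = \left(-4\right) \left(- \frac{1}{5300}\right) = \frac{1}{1325}$)
$f{\left(-14,-24 \right)} - 2161 = \frac{1}{1325} - 2161 = - \frac{2863324}{1325}$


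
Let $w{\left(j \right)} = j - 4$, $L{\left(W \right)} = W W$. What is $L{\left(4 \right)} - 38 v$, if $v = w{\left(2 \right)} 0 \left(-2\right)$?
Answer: $16$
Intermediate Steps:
$L{\left(W \right)} = W^{2}$
$w{\left(j \right)} = -4 + j$
$v = 0$ ($v = \left(-4 + 2\right) 0 \left(-2\right) = \left(-2\right) 0 \left(-2\right) = 0 \left(-2\right) = 0$)
$L{\left(4 \right)} - 38 v = 4^{2} - 0 = 16 + 0 = 16$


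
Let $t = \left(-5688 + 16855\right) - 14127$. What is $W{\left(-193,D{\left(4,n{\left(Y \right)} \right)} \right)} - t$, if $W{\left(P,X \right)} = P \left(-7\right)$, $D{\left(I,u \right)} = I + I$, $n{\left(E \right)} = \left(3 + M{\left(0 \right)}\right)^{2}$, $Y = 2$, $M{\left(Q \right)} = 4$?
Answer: $4311$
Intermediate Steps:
$n{\left(E \right)} = 49$ ($n{\left(E \right)} = \left(3 + 4\right)^{2} = 7^{2} = 49$)
$D{\left(I,u \right)} = 2 I$
$W{\left(P,X \right)} = - 7 P$
$t = -2960$ ($t = 11167 - 14127 = -2960$)
$W{\left(-193,D{\left(4,n{\left(Y \right)} \right)} \right)} - t = \left(-7\right) \left(-193\right) - -2960 = 1351 + 2960 = 4311$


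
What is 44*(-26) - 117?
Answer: -1261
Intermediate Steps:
44*(-26) - 117 = -1144 - 117 = -1261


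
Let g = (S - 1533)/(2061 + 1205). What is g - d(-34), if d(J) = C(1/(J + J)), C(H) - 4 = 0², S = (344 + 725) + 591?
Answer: -12937/3266 ≈ -3.9611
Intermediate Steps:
S = 1660 (S = 1069 + 591 = 1660)
C(H) = 4 (C(H) = 4 + 0² = 4 + 0 = 4)
d(J) = 4
g = 127/3266 (g = (1660 - 1533)/(2061 + 1205) = 127/3266 ≈ 0.038885)
g - d(-34) = 127/3266 - 1*4 = 127/3266 - 4 = -12937/3266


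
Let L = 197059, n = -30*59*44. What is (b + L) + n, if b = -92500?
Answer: 26679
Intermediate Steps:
n = -77880 (n = -1770*44 = -77880)
(b + L) + n = (-92500 + 197059) - 77880 = 104559 - 77880 = 26679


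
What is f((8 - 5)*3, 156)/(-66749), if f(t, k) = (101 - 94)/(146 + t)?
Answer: -7/10346095 ≈ -6.7658e-7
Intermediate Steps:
f(t, k) = 7/(146 + t)
f((8 - 5)*3, 156)/(-66749) = (7/(146 + (8 - 5)*3))/(-66749) = (7/(146 + 3*3))*(-1/66749) = (7/(146 + 9))*(-1/66749) = (7/155)*(-1/66749) = -7/10346095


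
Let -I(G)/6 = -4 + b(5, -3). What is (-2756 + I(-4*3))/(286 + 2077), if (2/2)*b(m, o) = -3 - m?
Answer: -2684/2363 ≈ -1.1358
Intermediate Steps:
b(m, o) = -3 - m
I(G) = 72 (I(G) = -6*(-4 + (-3 - 1*5)) = -6*(-4 + (-3 - 5)) = -6*(-4 - 8) = -6*(-12) = 72)
(-2756 + I(-4*3))/(286 + 2077) = (-2756 + 72)/(286 + 2077) = -2684/2363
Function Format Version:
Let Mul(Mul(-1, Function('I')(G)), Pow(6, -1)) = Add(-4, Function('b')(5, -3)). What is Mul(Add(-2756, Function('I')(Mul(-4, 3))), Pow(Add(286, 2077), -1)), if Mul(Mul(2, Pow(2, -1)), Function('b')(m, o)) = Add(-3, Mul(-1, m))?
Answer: Rational(-2684, 2363) ≈ -1.1358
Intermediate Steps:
Function('b')(m, o) = Add(-3, Mul(-1, m))
Function('I')(G) = 72 (Function('I')(G) = Mul(-6, Add(-4, Add(-3, Mul(-1, 5)))) = Mul(-6, Add(-4, Add(-3, -5))) = Mul(-6, Add(-4, -8)) = Mul(-6, -12) = 72)
Mul(Add(-2756, Function('I')(Mul(-4, 3))), Pow(Add(286, 2077), -1)) = Mul(Add(-2756, 72), Pow(Add(286, 2077), -1)) = Mul(-2684, Pow(2363, -1)) = Mul(-2684, Rational(1, 2363)) = Rational(-2684, 2363)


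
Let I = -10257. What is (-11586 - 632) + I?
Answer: -22475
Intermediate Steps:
(-11586 - 632) + I = (-11586 - 632) - 10257 = -12218 - 10257 = -22475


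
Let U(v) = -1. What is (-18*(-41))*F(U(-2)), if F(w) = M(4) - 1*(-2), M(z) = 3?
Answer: 3690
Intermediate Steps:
F(w) = 5 (F(w) = 3 - 1*(-2) = 3 + 2 = 5)
(-18*(-41))*F(U(-2)) = -18*(-41)*5 = 738*5 = 3690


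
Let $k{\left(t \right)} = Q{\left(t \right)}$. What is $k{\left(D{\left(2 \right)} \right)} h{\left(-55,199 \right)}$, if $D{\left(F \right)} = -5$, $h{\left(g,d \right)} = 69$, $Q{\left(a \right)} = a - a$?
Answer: $0$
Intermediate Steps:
$Q{\left(a \right)} = 0$
$k{\left(t \right)} = 0$
$k{\left(D{\left(2 \right)} \right)} h{\left(-55,199 \right)} = 0 \cdot 69 = 0$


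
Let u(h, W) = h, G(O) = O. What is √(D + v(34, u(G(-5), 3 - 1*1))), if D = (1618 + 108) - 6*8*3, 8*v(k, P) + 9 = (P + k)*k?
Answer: √27266/4 ≈ 41.281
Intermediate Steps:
v(k, P) = -9/8 + k*(P + k)/8 (v(k, P) = -9/8 + ((P + k)*k)/8 = -9/8 + (k*(P + k))/8 = -9/8 + k*(P + k)/8)
D = 1582 (D = 1726 - 48*3 = 1726 - 144 = 1582)
√(D + v(34, u(G(-5), 3 - 1*1))) = √(1582 + (-9/8 + (⅛)*34² + (⅛)*(-5)*34)) = √(1582 + (-9/8 + (⅛)*1156 - 85/4)) = √(1582 + (-9/8 + 289/2 - 85/4)) = √(1582 + 977/8) = √(13633/8) = √27266/4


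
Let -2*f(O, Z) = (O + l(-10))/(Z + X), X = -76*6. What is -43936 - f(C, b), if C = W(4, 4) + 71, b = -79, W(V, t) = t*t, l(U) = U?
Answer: -47011597/1070 ≈ -43936.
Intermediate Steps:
W(V, t) = t²
X = -456
C = 87 (C = 4² + 71 = 16 + 71 = 87)
f(O, Z) = -(-10 + O)/(2*(-456 + Z)) (f(O, Z) = -(O - 10)/(2*(Z - 456)) = -(-10 + O)/(2*(-456 + Z)))
-43936 - f(C, b) = -43936 - (10 - 1*87)/(2*(-456 - 79)) = -43936 - (10 - 87)/(2*(-535)) = -43936 - (-1)*(-77)/(2*535) = -43936 - 1*77/1070 = -43936 - 77/1070 = -47011597/1070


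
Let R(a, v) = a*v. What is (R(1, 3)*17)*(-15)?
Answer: -765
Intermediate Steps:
(R(1, 3)*17)*(-15) = ((1*3)*17)*(-15) = (3*17)*(-15) = 51*(-15) = -765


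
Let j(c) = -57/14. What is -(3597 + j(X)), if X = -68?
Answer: -50301/14 ≈ -3592.9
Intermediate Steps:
j(c) = -57/14 (j(c) = -57*1/14 = -57/14)
-(3597 + j(X)) = -(3597 - 57/14) = -1*50301/14 = -50301/14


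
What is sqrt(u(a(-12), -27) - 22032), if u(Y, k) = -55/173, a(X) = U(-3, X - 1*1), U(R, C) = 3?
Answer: I*sqrt(659405243)/173 ≈ 148.43*I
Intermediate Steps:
a(X) = 3
u(Y, k) = -55/173 (u(Y, k) = -55*1/173 = -55/173)
sqrt(u(a(-12), -27) - 22032) = sqrt(-55/173 - 22032) = sqrt(-3811591/173) = I*sqrt(659405243)/173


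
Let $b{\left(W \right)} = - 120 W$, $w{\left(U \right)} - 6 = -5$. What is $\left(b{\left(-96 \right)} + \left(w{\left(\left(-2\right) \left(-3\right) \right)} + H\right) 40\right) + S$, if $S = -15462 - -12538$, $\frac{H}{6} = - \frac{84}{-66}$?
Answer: $\frac{98356}{11} \approx 8941.5$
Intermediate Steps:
$w{\left(U \right)} = 1$ ($w{\left(U \right)} = 6 - 5 = 1$)
$H = \frac{84}{11}$ ($H = 6 \left(- \frac{84}{-66}\right) = 6 \left(\left(-84\right) \left(- \frac{1}{66}\right)\right) = 6 \cdot \frac{14}{11} = \frac{84}{11} \approx 7.6364$)
$S = -2924$ ($S = -15462 + 12538 = -2924$)
$\left(b{\left(-96 \right)} + \left(w{\left(\left(-2\right) \left(-3\right) \right)} + H\right) 40\right) + S = \left(\left(-120\right) \left(-96\right) + \left(1 + \frac{84}{11}\right) 40\right) - 2924 = \left(11520 + \frac{95}{11} \cdot 40\right) - 2924 = \left(11520 + \frac{3800}{11}\right) - 2924 = \frac{130520}{11} - 2924 = \frac{98356}{11}$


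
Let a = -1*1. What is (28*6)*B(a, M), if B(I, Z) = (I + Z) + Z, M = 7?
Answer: 2184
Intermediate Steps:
a = -1
B(I, Z) = I + 2*Z
(28*6)*B(a, M) = (28*6)*(-1 + 2*7) = 168*(-1 + 14) = 168*13 = 2184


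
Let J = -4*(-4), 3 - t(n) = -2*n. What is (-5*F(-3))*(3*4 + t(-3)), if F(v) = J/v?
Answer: 240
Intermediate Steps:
t(n) = 3 + 2*n (t(n) = 3 - (-2)*n = 3 + 2*n)
J = 16
F(v) = 16/v
(-5*F(-3))*(3*4 + t(-3)) = (-80/(-3))*(3*4 + (3 + 2*(-3))) = (-80*(-1)/3)*(12 + (3 - 6)) = (-5*(-16/3))*(12 - 3) = (80/3)*9 = 240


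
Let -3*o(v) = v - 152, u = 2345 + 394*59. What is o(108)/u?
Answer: 44/76773 ≈ 0.00057312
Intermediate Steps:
u = 25591 (u = 2345 + 23246 = 25591)
o(v) = 152/3 - v/3 (o(v) = -(v - 152)/3 = -(-152 + v)/3 = 152/3 - v/3)
o(108)/u = (152/3 - ⅓*108)/25591 = (152/3 - 36)*(1/25591) = (44/3)*(1/25591) = 44/76773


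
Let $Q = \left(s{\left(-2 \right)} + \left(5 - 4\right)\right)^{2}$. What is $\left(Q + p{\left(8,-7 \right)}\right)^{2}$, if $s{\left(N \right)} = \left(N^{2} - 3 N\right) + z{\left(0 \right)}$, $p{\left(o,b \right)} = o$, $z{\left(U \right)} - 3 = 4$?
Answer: $110224$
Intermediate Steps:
$z{\left(U \right)} = 7$ ($z{\left(U \right)} = 3 + 4 = 7$)
$s{\left(N \right)} = 7 + N^{2} - 3 N$ ($s{\left(N \right)} = \left(N^{2} - 3 N\right) + 7 = 7 + N^{2} - 3 N$)
$Q = 324$ ($Q = \left(\left(7 + \left(-2\right)^{2} - -6\right) + \left(5 - 4\right)\right)^{2} = \left(\left(7 + 4 + 6\right) + \left(5 - 4\right)\right)^{2} = \left(17 + 1\right)^{2} = 18^{2} = 324$)
$\left(Q + p{\left(8,-7 \right)}\right)^{2} = \left(324 + 8\right)^{2} = 332^{2} = 110224$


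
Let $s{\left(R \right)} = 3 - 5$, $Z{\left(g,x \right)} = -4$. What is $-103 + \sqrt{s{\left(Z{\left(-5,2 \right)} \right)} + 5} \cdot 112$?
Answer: $-103 + 112 \sqrt{3} \approx 90.99$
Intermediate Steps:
$s{\left(R \right)} = -2$ ($s{\left(R \right)} = 3 - 5 = -2$)
$-103 + \sqrt{s{\left(Z{\left(-5,2 \right)} \right)} + 5} \cdot 112 = -103 + \sqrt{-2 + 5} \cdot 112 = -103 + \sqrt{3} \cdot 112 = -103 + 112 \sqrt{3}$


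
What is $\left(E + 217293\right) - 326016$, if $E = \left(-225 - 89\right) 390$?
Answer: $-231183$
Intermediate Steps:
$E = -122460$ ($E = \left(-314\right) 390 = -122460$)
$\left(E + 217293\right) - 326016 = \left(-122460 + 217293\right) - 326016 = 94833 - 326016 = -231183$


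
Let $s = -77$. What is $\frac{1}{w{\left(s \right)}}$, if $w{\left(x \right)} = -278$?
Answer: $- \frac{1}{278} \approx -0.0035971$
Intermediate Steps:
$\frac{1}{w{\left(s \right)}} = \frac{1}{-278} = - \frac{1}{278}$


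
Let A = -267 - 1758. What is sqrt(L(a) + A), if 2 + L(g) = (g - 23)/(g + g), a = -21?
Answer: I*sqrt(893445)/21 ≈ 45.011*I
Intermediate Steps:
A = -2025
L(g) = -2 + (-23 + g)/(2*g) (L(g) = -2 + (g - 23)/(g + g) = -2 + (-23 + g)/((2*g)) = -2 + (-23 + g)*(1/(2*g)) = -2 + (-23 + g)/(2*g))
sqrt(L(a) + A) = sqrt((1/2)*(-23 - 3*(-21))/(-21) - 2025) = sqrt((1/2)*(-1/21)*(-23 + 63) - 2025) = sqrt((1/2)*(-1/21)*40 - 2025) = sqrt(-20/21 - 2025) = sqrt(-42545/21) = I*sqrt(893445)/21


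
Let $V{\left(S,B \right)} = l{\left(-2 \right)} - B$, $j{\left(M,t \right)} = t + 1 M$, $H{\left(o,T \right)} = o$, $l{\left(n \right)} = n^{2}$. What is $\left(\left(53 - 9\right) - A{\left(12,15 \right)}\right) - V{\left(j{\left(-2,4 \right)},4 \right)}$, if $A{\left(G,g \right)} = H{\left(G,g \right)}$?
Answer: $32$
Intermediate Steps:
$A{\left(G,g \right)} = G$
$j{\left(M,t \right)} = M + t$ ($j{\left(M,t \right)} = t + M = M + t$)
$V{\left(S,B \right)} = 4 - B$ ($V{\left(S,B \right)} = \left(-2\right)^{2} - B = 4 - B$)
$\left(\left(53 - 9\right) - A{\left(12,15 \right)}\right) - V{\left(j{\left(-2,4 \right)},4 \right)} = \left(\left(53 - 9\right) - 12\right) - \left(4 - 4\right) = \left(44 - 12\right) - \left(4 - 4\right) = 32 - 0 = 32 + 0 = 32$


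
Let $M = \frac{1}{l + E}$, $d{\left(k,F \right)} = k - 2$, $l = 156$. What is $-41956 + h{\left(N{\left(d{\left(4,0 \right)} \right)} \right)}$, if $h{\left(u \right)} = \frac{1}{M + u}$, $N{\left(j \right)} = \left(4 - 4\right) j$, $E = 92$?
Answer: $-41708$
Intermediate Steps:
$d{\left(k,F \right)} = -2 + k$
$M = \frac{1}{248}$ ($M = \frac{1}{156 + 92} = \frac{1}{248} \approx 0.0040323$)
$N{\left(j \right)} = 0$ ($N{\left(j \right)} = 0 j = 0$)
$h{\left(u \right)} = \frac{1}{\frac{1}{248} + u}$
$-41956 + h{\left(N{\left(d{\left(4,0 \right)} \right)} \right)} = -41956 + \frac{248}{1 + 248 \cdot 0} = -41956 + \frac{248}{1 + 0} = -41956 + \frac{248}{1} = -41956 + 248 \cdot 1 = -41956 + 248 = -41708$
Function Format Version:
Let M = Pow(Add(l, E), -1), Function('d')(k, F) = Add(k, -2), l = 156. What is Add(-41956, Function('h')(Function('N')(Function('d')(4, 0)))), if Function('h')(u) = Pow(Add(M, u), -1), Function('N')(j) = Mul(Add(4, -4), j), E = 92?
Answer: -41708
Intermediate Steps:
Function('d')(k, F) = Add(-2, k)
M = Rational(1, 248) (M = Pow(Add(156, 92), -1) = Pow(248, -1) = Rational(1, 248) ≈ 0.0040323)
Function('N')(j) = 0 (Function('N')(j) = Mul(0, j) = 0)
Function('h')(u) = Pow(Add(Rational(1, 248), u), -1)
Add(-41956, Function('h')(Function('N')(Function('d')(4, 0)))) = Add(-41956, Mul(248, Pow(Add(1, Mul(248, 0)), -1))) = Add(-41956, Mul(248, Pow(Add(1, 0), -1))) = Add(-41956, Mul(248, Pow(1, -1))) = Add(-41956, Mul(248, 1)) = Add(-41956, 248) = -41708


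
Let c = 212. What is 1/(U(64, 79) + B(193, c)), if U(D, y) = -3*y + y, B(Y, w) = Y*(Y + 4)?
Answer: 1/37863 ≈ 2.6411e-5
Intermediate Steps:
B(Y, w) = Y*(4 + Y)
U(D, y) = -2*y
1/(U(64, 79) + B(193, c)) = 1/(-2*79 + 193*(4 + 193)) = 1/(-158 + 193*197) = 1/(-158 + 38021) = 1/37863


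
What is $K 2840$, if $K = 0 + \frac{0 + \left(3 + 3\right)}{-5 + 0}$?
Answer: $-3408$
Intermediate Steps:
$K = - \frac{6}{5}$ ($K = 0 + \frac{0 + 6}{-5} = 0 + 6 \left(- \frac{1}{5}\right) = 0 - \frac{6}{5} = - \frac{6}{5} \approx -1.2$)
$K 2840 = \left(- \frac{6}{5}\right) 2840 = -3408$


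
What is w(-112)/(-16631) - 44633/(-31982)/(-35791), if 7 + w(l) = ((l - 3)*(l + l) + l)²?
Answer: -752985230040351937/19036969549822 ≈ -39554.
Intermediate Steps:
w(l) = -7 + (l + 2*l*(-3 + l))² (w(l) = -7 + ((l - 3)*(l + l) + l)² = -7 + ((-3 + l)*(2*l) + l)² = -7 + (2*l*(-3 + l) + l)² = -7 + (l + 2*l*(-3 + l))²)
w(-112)/(-16631) - 44633/(-31982)/(-35791) = (-7 + (-112)²*(-5 + 2*(-112))²)/(-16631) - 44633/(-31982)/(-35791) = (-7 + 12544*(-5 - 224)²)*(-1/16631) - 44633*(-1/31982)*(-1/35791) = (-7 + 12544*(-229)²)*(-1/16631) + (44633/31982)*(-1/35791) = (-7 + 12544*52441)*(-1/16631) - 44633/1144667762 = (-7 + 657819904)*(-1/16631) - 44633/1144667762 = 657819897*(-1/16631) - 44633/1144667762 = -657819897/16631 - 44633/1144667762 = -752985230040351937/19036969549822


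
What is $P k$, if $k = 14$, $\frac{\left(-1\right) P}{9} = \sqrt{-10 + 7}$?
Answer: $- 126 i \sqrt{3} \approx - 218.24 i$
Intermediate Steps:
$P = - 9 i \sqrt{3}$ ($P = - 9 \sqrt{-10 + 7} = - 9 \sqrt{-3} = - 9 i \sqrt{3} \approx - 15.588 i$)
$P k = - 9 i \sqrt{3} \cdot 14 = - 126 i \sqrt{3}$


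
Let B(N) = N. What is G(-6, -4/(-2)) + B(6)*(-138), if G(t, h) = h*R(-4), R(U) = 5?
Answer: -818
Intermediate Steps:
G(t, h) = 5*h (G(t, h) = h*5 = 5*h)
G(-6, -4/(-2)) + B(6)*(-138) = 5*(-4/(-2)) + 6*(-138) = 5*(-4*(-½)) - 828 = 5*2 - 828 = 10 - 828 = -818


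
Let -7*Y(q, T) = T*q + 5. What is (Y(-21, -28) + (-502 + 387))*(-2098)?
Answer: 2933004/7 ≈ 4.1900e+5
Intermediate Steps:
Y(q, T) = -5/7 - T*q/7 (Y(q, T) = -(T*q + 5)/7 = -(5 + T*q)/7 = -5/7 - T*q/7)
(Y(-21, -28) + (-502 + 387))*(-2098) = ((-5/7 - ⅐*(-28)*(-21)) + (-502 + 387))*(-2098) = ((-5/7 - 84) - 115)*(-2098) = (-593/7 - 115)*(-2098) = -1398/7*(-2098) = 2933004/7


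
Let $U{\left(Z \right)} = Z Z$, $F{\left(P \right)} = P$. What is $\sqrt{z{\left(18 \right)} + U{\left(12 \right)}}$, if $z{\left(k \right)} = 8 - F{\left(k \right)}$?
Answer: $\sqrt{134} \approx 11.576$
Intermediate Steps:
$U{\left(Z \right)} = Z^{2}$
$z{\left(k \right)} = 8 - k$
$\sqrt{z{\left(18 \right)} + U{\left(12 \right)}} = \sqrt{\left(8 - 18\right) + 12^{2}} = \sqrt{\left(8 - 18\right) + 144} = \sqrt{-10 + 144} = \sqrt{134}$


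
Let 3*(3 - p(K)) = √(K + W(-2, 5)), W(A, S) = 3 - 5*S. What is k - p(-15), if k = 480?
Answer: 477 + I*√37/3 ≈ 477.0 + 2.0276*I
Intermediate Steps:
p(K) = 3 - √(-22 + K)/3 (p(K) = 3 - √(K + (3 - 5*5))/3 = 3 - √(K + (3 - 25))/3 = 3 - √(K - 22)/3 = 3 - √(-22 + K)/3)
k - p(-15) = 480 - (3 - √(-22 - 15)/3) = 480 - (3 - I*√37/3) = 480 + (-3 + I*√37/3) = 477 + I*√37/3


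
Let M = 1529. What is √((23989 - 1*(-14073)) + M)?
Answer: 3*√4399 ≈ 198.97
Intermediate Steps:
√((23989 - 1*(-14073)) + M) = √((23989 - 1*(-14073)) + 1529) = √((23989 + 14073) + 1529) = √(38062 + 1529) = √39591 = 3*√4399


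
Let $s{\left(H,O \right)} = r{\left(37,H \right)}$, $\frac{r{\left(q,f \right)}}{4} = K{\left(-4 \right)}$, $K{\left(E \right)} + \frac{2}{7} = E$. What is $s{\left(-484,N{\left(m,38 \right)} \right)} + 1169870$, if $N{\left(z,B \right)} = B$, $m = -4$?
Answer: $\frac{8188970}{7} \approx 1.1699 \cdot 10^{6}$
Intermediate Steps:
$K{\left(E \right)} = - \frac{2}{7} + E$
$r{\left(q,f \right)} = - \frac{120}{7}$ ($r{\left(q,f \right)} = 4 \left(- \frac{2}{7} - 4\right) = 4 \left(- \frac{30}{7}\right) = - \frac{120}{7}$)
$s{\left(H,O \right)} = - \frac{120}{7}$
$s{\left(-484,N{\left(m,38 \right)} \right)} + 1169870 = - \frac{120}{7} + 1169870 = \frac{8188970}{7}$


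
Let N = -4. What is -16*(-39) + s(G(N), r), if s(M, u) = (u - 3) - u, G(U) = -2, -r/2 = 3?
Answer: 621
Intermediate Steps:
r = -6 (r = -2*3 = -6)
s(M, u) = -3 (s(M, u) = (-3 + u) - u = -3)
-16*(-39) + s(G(N), r) = -16*(-39) - 3 = 624 - 3 = 621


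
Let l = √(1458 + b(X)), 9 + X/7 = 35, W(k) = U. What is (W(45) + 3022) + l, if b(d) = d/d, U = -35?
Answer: 2987 + √1459 ≈ 3025.2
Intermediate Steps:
W(k) = -35
X = 182 (X = -63 + 7*35 = -63 + 245 = 182)
b(d) = 1
l = √1459 (l = √(1458 + 1) = √1459 ≈ 38.197)
(W(45) + 3022) + l = (-35 + 3022) + √1459 = 2987 + √1459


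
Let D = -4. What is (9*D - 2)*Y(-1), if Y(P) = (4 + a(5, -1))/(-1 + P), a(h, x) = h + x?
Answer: 152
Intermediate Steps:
Y(P) = 8/(-1 + P) (Y(P) = (4 + (5 - 1))/(-1 + P) = (4 + 4)/(-1 + P) = 8/(-1 + P))
(9*D - 2)*Y(-1) = (9*(-4) - 2)*(8/(-1 - 1)) = (-36 - 2)*(8/(-2)) = -304*(-1)/2 = -38*(-4) = 152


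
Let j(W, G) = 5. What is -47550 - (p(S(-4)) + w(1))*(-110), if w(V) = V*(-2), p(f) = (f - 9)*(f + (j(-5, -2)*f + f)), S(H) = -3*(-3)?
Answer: -47770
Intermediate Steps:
S(H) = 9
p(f) = 7*f*(-9 + f) (p(f) = (f - 9)*(f + (5*f + f)) = (-9 + f)*(f + 6*f) = (-9 + f)*(7*f) = 7*f*(-9 + f))
w(V) = -2*V
-47550 - (p(S(-4)) + w(1))*(-110) = -47550 - (7*9*(-9 + 9) - 2*1)*(-110) = -47550 - (7*9*0 - 2)*(-110) = -47550 - (0 - 2)*(-110) = -47550 - (-2)*(-110) = -47550 - 1*220 = -47550 - 220 = -47770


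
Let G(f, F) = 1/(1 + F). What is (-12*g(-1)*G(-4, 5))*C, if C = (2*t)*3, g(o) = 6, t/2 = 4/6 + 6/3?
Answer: -384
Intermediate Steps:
t = 16/3 (t = 2*(4/6 + 6/3) = 2*(4*(⅙) + 6*(⅓)) = 2*(⅔ + 2) = 2*(8/3) = 16/3 ≈ 5.3333)
C = 32 (C = (2*(16/3))*3 = (32/3)*3 = 32)
(-12*g(-1)*G(-4, 5))*C = -72/(1 + 5)*32 = -72/6*32 = -12*1*32 = -12*32 = -384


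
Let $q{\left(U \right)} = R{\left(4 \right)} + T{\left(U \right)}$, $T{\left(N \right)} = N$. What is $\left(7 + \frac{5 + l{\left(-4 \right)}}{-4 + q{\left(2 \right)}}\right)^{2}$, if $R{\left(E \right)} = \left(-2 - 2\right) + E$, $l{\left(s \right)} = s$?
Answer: $\frac{169}{4} \approx 42.25$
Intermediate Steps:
$R{\left(E \right)} = -4 + E$
$q{\left(U \right)} = U$ ($q{\left(U \right)} = \left(-4 + 4\right) + U = 0 + U = U$)
$\left(7 + \frac{5 + l{\left(-4 \right)}}{-4 + q{\left(2 \right)}}\right)^{2} = \left(7 + \frac{5 - 4}{-4 + 2}\right)^{2} = \left(7 + 1 \frac{1}{-2}\right)^{2} = \left(7 + 1 \left(- \frac{1}{2}\right)\right)^{2} = \left(7 - \frac{1}{2}\right)^{2} = \left(\frac{13}{2}\right)^{2} = \frac{169}{4}$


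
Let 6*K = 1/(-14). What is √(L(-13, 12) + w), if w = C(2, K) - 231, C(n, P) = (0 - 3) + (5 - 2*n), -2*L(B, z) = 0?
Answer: I*√233 ≈ 15.264*I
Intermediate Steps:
L(B, z) = 0 (L(B, z) = -½*0 = 0)
K = -1/84 (K = (⅙)/(-14) = (⅙)*(-1/14) = -1/84 ≈ -0.011905)
C(n, P) = 2 - 2*n (C(n, P) = -3 + (5 - 2*n) = 2 - 2*n)
w = -233 (w = (2 - 2*2) - 231 = (2 - 4) - 231 = -2 - 231 = -233)
√(L(-13, 12) + w) = √(0 - 233) = √(-233) = I*√233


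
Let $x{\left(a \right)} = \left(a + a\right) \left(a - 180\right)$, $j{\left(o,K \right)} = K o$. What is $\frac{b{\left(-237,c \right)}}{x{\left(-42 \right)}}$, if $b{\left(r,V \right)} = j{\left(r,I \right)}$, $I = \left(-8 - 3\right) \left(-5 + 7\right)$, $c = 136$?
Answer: $\frac{869}{3108} \approx 0.2796$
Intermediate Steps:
$I = -22$ ($I = \left(-11\right) 2 = -22$)
$b{\left(r,V \right)} = - 22 r$
$x{\left(a \right)} = 2 a \left(-180 + a\right)$
$\frac{b{\left(-237,c \right)}}{x{\left(-42 \right)}} = \frac{\left(-22\right) \left(-237\right)}{2 \left(-42\right) \left(-180 - 42\right)} = \frac{5214}{2 \left(-42\right) \left(-222\right)} = \frac{5214}{18648} = 5214 \cdot \frac{1}{18648} = \frac{869}{3108}$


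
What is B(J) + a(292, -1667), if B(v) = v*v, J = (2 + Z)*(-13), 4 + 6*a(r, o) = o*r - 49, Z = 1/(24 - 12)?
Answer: -11577983/144 ≈ -80403.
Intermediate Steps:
Z = 1/12 ≈ 0.083333
a(r, o) = -53/6 + o*r/6 (a(r, o) = -2/3 + (o*r - 49)/6 = -2/3 + (-49 + o*r)/6 = -2/3 + (-49/6 + o*r/6) = -53/6 + o*r/6)
J = -325/12 (J = (2 + 1/12)*(-13) = (25/12)*(-13) = -325/12 ≈ -27.083)
B(v) = v**2
B(J) + a(292, -1667) = (-325/12)**2 + (-53/6 + (1/6)*(-1667)*292) = 105625/144 + (-53/6 - 243382/3) = 105625/144 - 486817/6 = -11577983/144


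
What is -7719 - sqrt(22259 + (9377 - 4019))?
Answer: -7719 - sqrt(27617) ≈ -7885.2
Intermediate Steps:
-7719 - sqrt(22259 + (9377 - 4019)) = -7719 - sqrt(22259 + 5358) = -7719 - sqrt(27617)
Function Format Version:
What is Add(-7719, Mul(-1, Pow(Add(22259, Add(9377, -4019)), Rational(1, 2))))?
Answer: Add(-7719, Mul(-1, Pow(27617, Rational(1, 2)))) ≈ -7885.2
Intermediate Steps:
Add(-7719, Mul(-1, Pow(Add(22259, Add(9377, -4019)), Rational(1, 2)))) = Add(-7719, Mul(-1, Pow(Add(22259, 5358), Rational(1, 2)))) = Add(-7719, Mul(-1, Pow(27617, Rational(1, 2))))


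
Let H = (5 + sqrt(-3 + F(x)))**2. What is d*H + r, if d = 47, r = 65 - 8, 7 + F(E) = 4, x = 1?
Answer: 950 + 470*I*sqrt(6) ≈ 950.0 + 1151.3*I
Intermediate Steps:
F(E) = -3 (F(E) = -7 + 4 = -3)
r = 57
H = (5 + I*sqrt(6))**2 (H = (5 + sqrt(-3 - 3))**2 = (5 + sqrt(-6))**2 = (5 + I*sqrt(6))**2 ≈ 19.0 + 24.495*I)
d*H + r = 47*(5 + I*sqrt(6))**2 + 57 = 57 + 47*(5 + I*sqrt(6))**2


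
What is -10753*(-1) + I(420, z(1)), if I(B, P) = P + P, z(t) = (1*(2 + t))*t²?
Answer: 10759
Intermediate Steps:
z(t) = t²*(2 + t) (z(t) = (2 + t)*t² = t²*(2 + t))
I(B, P) = 2*P
-10753*(-1) + I(420, z(1)) = -10753*(-1) + 2*(1²*(2 + 1)) = 10753 + 2*(1*3) = 10753 + 2*3 = 10753 + 6 = 10759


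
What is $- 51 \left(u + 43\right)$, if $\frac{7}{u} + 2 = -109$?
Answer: $- \frac{81022}{37} \approx -2189.8$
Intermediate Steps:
$u = - \frac{7}{111}$ ($u = \frac{7}{-2 - 109} = \frac{7}{-111} = 7 \left(- \frac{1}{111}\right) = - \frac{7}{111} \approx -0.063063$)
$- 51 \left(u + 43\right) = - 51 \left(- \frac{7}{111} + 43\right) = \left(-51\right) \frac{4766}{111} = - \frac{81022}{37}$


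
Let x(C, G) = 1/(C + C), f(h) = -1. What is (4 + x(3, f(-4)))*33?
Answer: 275/2 ≈ 137.50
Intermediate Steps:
x(C, G) = 1/(2*C)
(4 + x(3, f(-4)))*33 = (4 + (½)/3)*33 = (4 + (½)*(⅓))*33 = (4 + ⅙)*33 = (25/6)*33 = 275/2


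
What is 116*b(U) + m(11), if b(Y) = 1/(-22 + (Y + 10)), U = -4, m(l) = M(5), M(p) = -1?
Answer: -33/4 ≈ -8.2500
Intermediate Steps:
m(l) = -1
b(Y) = 1/(-12 + Y) (b(Y) = 1/(-22 + (10 + Y)) = 1/(-12 + Y))
116*b(U) + m(11) = 116/(-12 - 4) - 1 = 116/(-16) - 1 = 116*(-1/16) - 1 = -29/4 - 1 = -33/4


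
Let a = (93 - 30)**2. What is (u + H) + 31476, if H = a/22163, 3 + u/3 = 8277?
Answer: 1247736543/22163 ≈ 56298.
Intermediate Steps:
u = 24822 (u = -9 + 3*8277 = -9 + 24831 = 24822)
a = 3969 (a = 63**2 = 3969)
H = 3969/22163 ≈ 0.17908
(u + H) + 31476 = (24822 + 3969/22163) + 31476 = 550133955/22163 + 31476 = 1247736543/22163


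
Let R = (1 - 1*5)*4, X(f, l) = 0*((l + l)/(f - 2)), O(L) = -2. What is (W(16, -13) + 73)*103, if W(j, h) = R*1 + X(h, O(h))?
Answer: 5871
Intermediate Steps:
X(f, l) = 0 (X(f, l) = 0*((2*l)/(-2 + f)) = 0*(2*l/(-2 + f)) = 0)
R = -16 (R = (1 - 5)*4 = -4*4 = -16)
W(j, h) = -16 (W(j, h) = -16*1 + 0 = -16 + 0 = -16)
(W(16, -13) + 73)*103 = (-16 + 73)*103 = 57*103 = 5871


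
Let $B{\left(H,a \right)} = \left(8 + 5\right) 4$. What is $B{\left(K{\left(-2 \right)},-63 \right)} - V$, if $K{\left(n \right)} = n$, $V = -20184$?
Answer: $20236$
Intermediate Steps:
$B{\left(H,a \right)} = 52$ ($B{\left(H,a \right)} = 13 \cdot 4 = 52$)
$B{\left(K{\left(-2 \right)},-63 \right)} - V = 52 - -20184 = 52 + 20184 = 20236$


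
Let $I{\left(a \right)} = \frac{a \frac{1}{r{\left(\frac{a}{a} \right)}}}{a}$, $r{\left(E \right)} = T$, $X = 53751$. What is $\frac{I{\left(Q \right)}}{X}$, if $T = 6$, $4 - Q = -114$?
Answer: $\frac{1}{322506} \approx 3.1007 \cdot 10^{-6}$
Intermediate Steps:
$Q = 118$ ($Q = 4 - -114 = 4 + 114 = 118$)
$r{\left(E \right)} = 6$
$I{\left(a \right)} = \frac{1}{6}$ ($I{\left(a \right)} = \frac{a \frac{1}{6}}{a} = \frac{\frac{1}{6} a}{a} = \frac{1}{6}$)
$\frac{I{\left(Q \right)}}{X} = \frac{1}{6 \cdot 53751} = \frac{1}{6} \cdot \frac{1}{53751} = \frac{1}{322506}$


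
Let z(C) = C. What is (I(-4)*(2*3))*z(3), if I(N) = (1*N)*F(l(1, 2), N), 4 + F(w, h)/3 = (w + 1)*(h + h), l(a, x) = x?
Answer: 6048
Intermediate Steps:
F(w, h) = -12 + 6*h*(1 + w) (F(w, h) = -12 + 3*((w + 1)*(h + h)) = -12 + 3*((1 + w)*(2*h)) = -12 + 3*(2*h*(1 + w)) = -12 + 6*h*(1 + w))
I(N) = N*(-12 + 18*N) (I(N) = (1*N)*(-12 + 6*N + 6*N*2) = N*(-12 + 6*N + 12*N) = N*(-12 + 18*N))
(I(-4)*(2*3))*z(3) = ((6*(-4)*(-2 + 3*(-4)))*(2*3))*3 = ((6*(-4)*(-2 - 12))*6)*3 = ((6*(-4)*(-14))*6)*3 = (336*6)*3 = 2016*3 = 6048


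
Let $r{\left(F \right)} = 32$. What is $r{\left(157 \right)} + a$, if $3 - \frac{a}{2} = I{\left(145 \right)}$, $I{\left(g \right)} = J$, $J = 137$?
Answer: $-236$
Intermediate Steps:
$I{\left(g \right)} = 137$
$a = -268$ ($a = 6 - 274 = -268$)
$r{\left(157 \right)} + a = 32 - 268 = -236$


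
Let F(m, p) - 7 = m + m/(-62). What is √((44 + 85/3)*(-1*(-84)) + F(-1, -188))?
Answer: √23379270/62 ≈ 77.987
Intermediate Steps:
F(m, p) = 7 + 61*m/62 (F(m, p) = 7 + (m + m/(-62)) = 7 + (m + m*(-1/62)) = 7 + (m - m/62) = 7 + 61*m/62)
√((44 + 85/3)*(-1*(-84)) + F(-1, -188)) = √((44 + 85/3)*(-1*(-84)) + (7 + (61/62)*(-1))) = √((44 + 85*(⅓))*84 + (7 - 61/62)) = √((44 + 85/3)*84 + 373/62) = √((217/3)*84 + 373/62) = √(6076 + 373/62) = √(377085/62) = √23379270/62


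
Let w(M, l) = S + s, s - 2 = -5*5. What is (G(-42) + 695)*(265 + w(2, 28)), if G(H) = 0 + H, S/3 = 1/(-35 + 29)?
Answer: 315399/2 ≈ 1.5770e+5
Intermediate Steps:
S = -½ (S = 3/(-35 + 29) = 3/(-6) = 3*(-⅙) = -½ ≈ -0.50000)
G(H) = H
s = -23 (s = 2 - 5*5 = 2 - 25 = -23)
w(M, l) = -47/2 (w(M, l) = -½ - 23 = -47/2)
(G(-42) + 695)*(265 + w(2, 28)) = (-42 + 695)*(265 - 47/2) = 653*(483/2) = 315399/2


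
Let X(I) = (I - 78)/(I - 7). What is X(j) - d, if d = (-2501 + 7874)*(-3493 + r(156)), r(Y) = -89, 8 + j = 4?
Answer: 211707028/11 ≈ 1.9246e+7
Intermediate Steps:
j = -4 (j = -8 + 4 = -4)
X(I) = (-78 + I)/(-7 + I)
d = -19246086 (d = (-2501 + 7874)*(-3493 - 89) = 5373*(-3582) = -19246086)
X(j) - d = (-78 - 4)/(-7 - 4) - 1*(-19246086) = -82/(-11) + 19246086 = -1/11*(-82) + 19246086 = 82/11 + 19246086 = 211707028/11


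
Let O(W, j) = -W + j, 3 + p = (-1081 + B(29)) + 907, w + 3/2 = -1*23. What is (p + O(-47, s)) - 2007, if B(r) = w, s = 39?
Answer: -4245/2 ≈ -2122.5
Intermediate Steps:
w = -49/2 (w = -3/2 - 1*23 = -3/2 - 23 = -49/2 ≈ -24.500)
B(r) = -49/2
p = -403/2 (p = -3 + ((-1081 - 49/2) + 907) = -3 + (-2211/2 + 907) = -3 - 397/2 = -403/2 ≈ -201.50)
O(W, j) = j - W
(p + O(-47, s)) - 2007 = (-403/2 + (39 - 1*(-47))) - 2007 = (-403/2 + (39 + 47)) - 2007 = (-403/2 + 86) - 2007 = -231/2 - 2007 = -4245/2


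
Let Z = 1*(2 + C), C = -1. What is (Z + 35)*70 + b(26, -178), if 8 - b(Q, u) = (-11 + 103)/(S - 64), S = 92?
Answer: 17673/7 ≈ 2524.7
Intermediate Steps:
Z = 1 (Z = 1*(2 - 1) = 1*1 = 1)
b(Q, u) = 33/7 (b(Q, u) = 8 - (-11 + 103)/(92 - 64) = 8 - 92/28 = 8 - 1*23/7 = 8 - 23/7 = 33/7)
(Z + 35)*70 + b(26, -178) = (1 + 35)*70 + 33/7 = 36*70 + 33/7 = 2520 + 33/7 = 17673/7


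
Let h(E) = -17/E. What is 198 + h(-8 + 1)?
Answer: 1403/7 ≈ 200.43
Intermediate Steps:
198 + h(-8 + 1) = 198 - 17/(-8 + 1) = 198 - 17/(-7) = 198 - 17*(-1/7) = 198 + 17/7 = 1403/7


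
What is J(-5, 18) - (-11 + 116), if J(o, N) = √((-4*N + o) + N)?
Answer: -105 + I*√59 ≈ -105.0 + 7.6811*I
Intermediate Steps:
J(o, N) = √(o - 3*N) (J(o, N) = √((o - 4*N) + N) = √(o - 3*N))
J(-5, 18) - (-11 + 116) = √(-5 - 3*18) - (-11 + 116) = √(-5 - 54) - 1*105 = √(-59) - 105 = I*√59 - 105 = -105 + I*√59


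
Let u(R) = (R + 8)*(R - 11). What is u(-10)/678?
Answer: 7/113 ≈ 0.061947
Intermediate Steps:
u(R) = (-11 + R)*(8 + R) (u(R) = (8 + R)*(-11 + R) = (-11 + R)*(8 + R))
u(-10)/678 = (-88 + (-10)² - 3*(-10))/678 = (-88 + 100 + 30)/678 = (1/678)*42 = 7/113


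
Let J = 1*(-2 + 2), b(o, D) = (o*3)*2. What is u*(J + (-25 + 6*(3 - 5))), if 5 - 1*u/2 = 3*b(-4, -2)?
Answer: -5698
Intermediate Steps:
b(o, D) = 6*o (b(o, D) = (3*o)*2 = 6*o)
J = 0 (J = 1*0 = 0)
u = 154 (u = 10 - 6*6*(-4) = 10 - 6*(-24) = 10 - 2*(-72) = 10 + 144 = 154)
u*(J + (-25 + 6*(3 - 5))) = 154*(0 + (-25 + 6*(3 - 5))) = 154*(0 + (-25 + 6*(-2))) = 154*(0 + (-25 - 12)) = 154*(0 - 37) = 154*(-37) = -5698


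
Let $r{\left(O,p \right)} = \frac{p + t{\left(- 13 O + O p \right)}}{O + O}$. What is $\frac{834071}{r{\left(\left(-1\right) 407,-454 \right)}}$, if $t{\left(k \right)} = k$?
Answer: $- \frac{678933794}{189615} \approx -3580.6$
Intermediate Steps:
$r{\left(O,p \right)} = \frac{p - 13 O + O p}{2 O}$ ($r{\left(O,p \right)} = \frac{p + \left(- 13 O + O p\right)}{O + O} = \frac{p - 13 O + O p}{2 O}$)
$\frac{834071}{r{\left(\left(-1\right) 407,-454 \right)}} = \frac{834071}{\frac{1}{2} \frac{1}{\left(-1\right) 407} \left(-454 + \left(-1\right) 407 \left(-13 - 454\right)\right)} = \frac{834071}{\frac{1}{2} \frac{1}{-407} \left(-454 - -190069\right)} = \frac{834071}{\frac{1}{2} \left(- \frac{1}{407}\right) \left(-454 + 190069\right)} = \frac{834071}{\frac{1}{2} \left(- \frac{1}{407}\right) 189615} = \frac{834071}{- \frac{189615}{814}} = 834071 \left(- \frac{814}{189615}\right) = - \frac{678933794}{189615}$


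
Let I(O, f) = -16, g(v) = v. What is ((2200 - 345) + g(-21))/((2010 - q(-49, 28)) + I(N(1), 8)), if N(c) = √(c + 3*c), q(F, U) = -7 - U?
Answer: 1834/2029 ≈ 0.90389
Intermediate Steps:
N(c) = 2*√c (N(c) = √(4*c) = 2*√c)
((2200 - 345) + g(-21))/((2010 - q(-49, 28)) + I(N(1), 8)) = ((2200 - 345) - 21)/((2010 - (-7 - 1*28)) - 16) = (1855 - 21)/((2010 - (-7 - 28)) - 16) = 1834/((2010 - 1*(-35)) - 16) = 1834/((2010 + 35) - 16) = 1834/(2045 - 16) = 1834/2029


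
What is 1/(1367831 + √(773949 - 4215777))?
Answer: 1367831/1870965086389 - 2*I*√860457/1870965086389 ≈ 7.3108e-7 - 9.9158e-10*I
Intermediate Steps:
1/(1367831 + √(773949 - 4215777)) = 1/(1367831 + √(-3441828)) = 1/(1367831 + 2*I*√860457)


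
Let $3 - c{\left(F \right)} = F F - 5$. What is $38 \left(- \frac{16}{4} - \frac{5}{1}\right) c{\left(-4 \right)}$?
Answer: $2736$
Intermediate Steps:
$c{\left(F \right)} = 8 - F^{2}$ ($c{\left(F \right)} = 3 - \left(F F - 5\right) = 3 - \left(F^{2} - 5\right) = 3 - \left(-5 + F^{2}\right) = 8 - F^{2}$)
$38 \left(- \frac{16}{4} - \frac{5}{1}\right) c{\left(-4 \right)} = 38 \left(- \frac{16}{4} - \frac{5}{1}\right) \left(8 - \left(-4\right)^{2}\right) = 38 \left(\left(-16\right) \frac{1}{4} - 5\right) \left(8 - 16\right) = 38 \left(-4 - 5\right) \left(8 - 16\right) = 38 \left(-9\right) \left(-8\right) = \left(-342\right) \left(-8\right) = 2736$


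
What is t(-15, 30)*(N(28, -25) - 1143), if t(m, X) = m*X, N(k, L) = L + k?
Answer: 513000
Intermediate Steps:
t(m, X) = X*m
t(-15, 30)*(N(28, -25) - 1143) = (30*(-15))*((-25 + 28) - 1143) = -450*(3 - 1143) = -450*(-1140) = 513000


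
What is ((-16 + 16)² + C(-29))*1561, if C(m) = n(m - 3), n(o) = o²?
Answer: 1598464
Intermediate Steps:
C(m) = (-3 + m)² (C(m) = (m - 3)² = (-3 + m)²)
((-16 + 16)² + C(-29))*1561 = ((-16 + 16)² + (-3 - 29)²)*1561 = (0² + (-32)²)*1561 = (0 + 1024)*1561 = 1024*1561 = 1598464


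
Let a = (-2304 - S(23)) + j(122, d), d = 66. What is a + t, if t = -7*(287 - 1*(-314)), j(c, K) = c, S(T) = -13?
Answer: -6376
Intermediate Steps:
t = -4207 (t = -7*(287 + 314) = -7*601 = -4207)
a = -2169 (a = (-2304 - 1*(-13)) + 122 = (-2304 + 13) + 122 = -2291 + 122 = -2169)
a + t = -2169 - 4207 = -6376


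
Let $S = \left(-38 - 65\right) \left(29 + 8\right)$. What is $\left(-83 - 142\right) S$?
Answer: $857475$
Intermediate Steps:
$S = -3811$ ($S = \left(-103\right) 37 = -3811$)
$\left(-83 - 142\right) S = \left(-83 - 142\right) \left(-3811\right) = \left(-225\right) \left(-3811\right) = 857475$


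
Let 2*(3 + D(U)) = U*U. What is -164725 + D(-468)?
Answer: -55216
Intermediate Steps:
D(U) = -3 + U²/2 (D(U) = -3 + (U*U)/2 = -3 + U²/2)
-164725 + D(-468) = -164725 + (-3 + (½)*(-468)²) = -164725 + (-3 + (½)*219024) = -164725 + (-3 + 109512) = -164725 + 109509 = -55216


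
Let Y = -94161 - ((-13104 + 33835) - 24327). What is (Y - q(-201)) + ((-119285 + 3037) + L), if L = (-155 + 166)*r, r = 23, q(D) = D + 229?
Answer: -206588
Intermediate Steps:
q(D) = 229 + D
L = 253 (L = (-155 + 166)*23 = 11*23 = 253)
Y = -90565 (Y = -94161 - (20731 - 24327) = -94161 - 1*(-3596) = -94161 + 3596 = -90565)
(Y - q(-201)) + ((-119285 + 3037) + L) = (-90565 - (229 - 201)) + ((-119285 + 3037) + 253) = (-90565 - 1*28) + (-116248 + 253) = (-90565 - 28) - 115995 = -90593 - 115995 = -206588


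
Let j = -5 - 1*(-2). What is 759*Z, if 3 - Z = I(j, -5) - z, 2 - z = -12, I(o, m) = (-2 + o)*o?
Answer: 1518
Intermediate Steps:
j = -3 (j = -5 + 2 = -3)
I(o, m) = o*(-2 + o)
z = 14 (z = 2 - 1*(-12) = 2 + 12 = 14)
Z = 2 (Z = 3 - (-3*(-2 - 3) - 1*14) = 3 - (-3*(-5) - 14) = 3 - (15 - 14) = 3 - 1*1 = 3 - 1 = 2)
759*Z = 759*2 = 1518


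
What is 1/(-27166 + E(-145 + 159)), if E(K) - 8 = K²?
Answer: -1/26962 ≈ -3.7089e-5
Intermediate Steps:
E(K) = 8 + K²
1/(-27166 + E(-145 + 159)) = 1/(-27166 + (8 + (-145 + 159)²)) = 1/(-27166 + (8 + 14²)) = 1/(-27166 + (8 + 196)) = 1/(-27166 + 204) = 1/(-26962) = -1/26962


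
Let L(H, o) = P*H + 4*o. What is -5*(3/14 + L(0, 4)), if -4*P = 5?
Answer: -1135/14 ≈ -81.071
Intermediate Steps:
P = -5/4 (P = -¼*5 = -5/4 ≈ -1.2500)
L(H, o) = 4*o - 5*H/4 (L(H, o) = -5*H/4 + 4*o = 4*o - 5*H/4)
-5*(3/14 + L(0, 4)) = -5*(3/14 + (4*4 - 5/4*0)) = -5*(3*(1/14) + (16 + 0)) = -5*(3/14 + 16) = -5*227/14 = -1135/14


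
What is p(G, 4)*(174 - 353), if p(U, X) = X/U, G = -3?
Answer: 716/3 ≈ 238.67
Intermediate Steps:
p(G, 4)*(174 - 353) = (4/(-3))*(174 - 353) = (4*(-1/3))*(-179) = -4/3*(-179) = 716/3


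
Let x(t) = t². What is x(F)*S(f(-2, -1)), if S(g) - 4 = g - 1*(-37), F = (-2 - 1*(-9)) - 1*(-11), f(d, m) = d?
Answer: 12636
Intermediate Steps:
F = 18 (F = (-2 + 9) + 11 = 7 + 11 = 18)
S(g) = 41 + g (S(g) = 4 + (g - 1*(-37)) = 4 + (g + 37) = 4 + (37 + g) = 41 + g)
x(F)*S(f(-2, -1)) = 18²*(41 - 2) = 324*39 = 12636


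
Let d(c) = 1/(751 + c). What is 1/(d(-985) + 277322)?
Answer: 234/64893347 ≈ 3.6059e-6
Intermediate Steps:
1/(d(-985) + 277322) = 1/(1/(751 - 985) + 277322) = 1/(1/(-234) + 277322) = 1/(-1/234 + 277322) = 1/(64893347/234) = 234/64893347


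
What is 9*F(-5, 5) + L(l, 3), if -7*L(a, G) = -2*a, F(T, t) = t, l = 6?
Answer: 327/7 ≈ 46.714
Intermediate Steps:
L(a, G) = 2*a/7 (L(a, G) = -(-2)*a/7 = 2*a/7)
9*F(-5, 5) + L(l, 3) = 9*5 + (2/7)*6 = 45 + 12/7 = 327/7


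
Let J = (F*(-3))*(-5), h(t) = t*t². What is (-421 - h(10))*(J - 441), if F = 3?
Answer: 562716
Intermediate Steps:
h(t) = t³
J = 45 (J = (3*(-3))*(-5) = -9*(-5) = 45)
(-421 - h(10))*(J - 441) = (-421 - 1*10³)*(45 - 441) = (-421 - 1*1000)*(-396) = (-421 - 1000)*(-396) = -1421*(-396) = 562716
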